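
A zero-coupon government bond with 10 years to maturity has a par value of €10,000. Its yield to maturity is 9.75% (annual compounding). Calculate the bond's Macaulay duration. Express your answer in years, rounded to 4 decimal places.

A zero-coupon bond has a single cash flow at maturity, so its Macaulay duration equals its maturity: 10 years.

10.0000 years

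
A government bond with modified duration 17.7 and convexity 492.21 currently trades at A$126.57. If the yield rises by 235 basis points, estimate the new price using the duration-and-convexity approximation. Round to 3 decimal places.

Duration effect: -D_mod·Δy = -17.7 × (+0.0235) = -0.415950
Convexity effect: ½·C·(Δy)² = 0.5 × 492.21 × (0.0235)² = +0.13591148625
ΔP/P ≈ -0.415950 + 0.13591148625 = -0.28003851375
New price ≈ 126.57 × (1 - 0.28003851375) = 91.1255253146625.

A$91.126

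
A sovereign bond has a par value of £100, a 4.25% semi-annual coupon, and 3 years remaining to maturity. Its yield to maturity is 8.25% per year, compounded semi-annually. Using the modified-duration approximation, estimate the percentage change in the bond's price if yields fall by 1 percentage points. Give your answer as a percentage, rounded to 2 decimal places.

Periodic yield y = 0.04125. Modified duration first:
  t   CF        PV=CF/(1+0.04125)^t    t·PV
  1        2.125         2.0408         2.0408
  2        2.125         1.9600         3.9199
  3        2.125         1.8823         5.6470
  4        2.125         1.8078         7.2310
  5        2.125         1.7361         8.6807
  6      102.125        80.1313       480.7876
  Σ                     89.5583       508.3070
P = 89.5583; D_Mac = 5.67571 half-year periods = 2.83786 yrs; D_mod = 2.83786/(1+0.04125) = 2.72543 yrs.
ΔP/P ≈ -D_mod · Δy = -2.72543 × (-0.01) = +0.027254 = +2.7254%.

+2.73%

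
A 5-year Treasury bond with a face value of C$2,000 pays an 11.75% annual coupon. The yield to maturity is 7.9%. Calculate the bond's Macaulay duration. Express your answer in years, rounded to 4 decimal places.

Periodic yield y = 0.079. Discount each cash flow and weight by its year:
  t   CF        PV=CF/(1+0.079)^t    t·PV
  1       235.00       217.7943       217.7943
  2       235.00       201.8482       403.6965
  3       235.00       187.0697       561.2092
  4       235.00       173.3732       693.4930
  5     2,235.00     1,528.1652     7,640.8260
  Σ                  2,308.2507     9,517.0189
Price P = Σ PV = 2,308.2507.
Macaulay duration = Σ(t·PV) / P = 9,517.0189 / 2,308.2507 = 4.12304 years.

4.1230 years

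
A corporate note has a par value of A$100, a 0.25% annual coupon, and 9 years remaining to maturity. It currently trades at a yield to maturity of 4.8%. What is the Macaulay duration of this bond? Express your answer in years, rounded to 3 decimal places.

Periodic yield y = 0.048. Discount each cash flow and weight by its year:
  t   CF        PV=CF/(1+0.048)^t    t·PV
  1         0.25         0.2385         0.2385
  2         0.25         0.2276         0.4552
  3         0.25         0.2172         0.6516
  4         0.25         0.2073         0.8290
  5         0.25         0.1978         0.9888
  6         0.25         0.1887         1.1322
  7         0.25         0.1801         1.2604
  8         0.25         0.1718         1.3745
  9       100.25        65.7405       591.6643
  Σ                     67.3694       598.5945
Price P = Σ PV = 67.3694.
Macaulay duration = Σ(t·PV) / P = 598.5945 / 67.3694 = 8.88526 years.

8.885 years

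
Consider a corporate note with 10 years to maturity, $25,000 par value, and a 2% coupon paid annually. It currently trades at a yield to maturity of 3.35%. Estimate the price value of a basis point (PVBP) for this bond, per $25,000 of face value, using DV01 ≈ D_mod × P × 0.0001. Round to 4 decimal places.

Periodic yield y = 0.0335.
  t   CF        PV=CF/(1+0.0335)^t    t·PV
  1       500.00       483.7929       483.7929
  2       500.00       468.1112       936.2224
  3       500.00       452.9378     1,358.8134
  4       500.00       438.2562     1,753.0248
  5       500.00       424.0505     2,120.2526
  6       500.00       410.3053     2,461.8318
  7       500.00       397.0056     2,779.0392
  8       500.00       384.1370     3,073.0961
  9       500.00       371.6855     3,345.1699
  10   25,500.00    18,341.5220   183,415.2199
  Σ                 22,171.8041   201,726.4631
P = 22,171.8041; D_Mac = 9.09833 yrs; D_mod = 8.80342 yrs.
DV01 ≈ 8.80342 × 22,171.8041 × 0.0001 = 19.518768.

$19.5188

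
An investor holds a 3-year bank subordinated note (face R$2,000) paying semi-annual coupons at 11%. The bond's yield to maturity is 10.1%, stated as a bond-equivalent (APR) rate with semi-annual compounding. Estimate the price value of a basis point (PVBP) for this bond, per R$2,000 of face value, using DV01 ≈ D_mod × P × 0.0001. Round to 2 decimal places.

Periodic yield y = 0.0505.
  t   CF        PV=CF/(1+0.0505)^t    t·PV
  1       110.00       104.7120       104.7120
  2       110.00        99.6783       199.3566
  3       110.00        94.8865       284.6596
  4       110.00        90.3251       361.3004
  5       110.00        85.9830       429.9148
  6     2,110.00     1,570.0234     9,420.1402
  Σ                  2,045.6083    10,800.0836
P = 2,045.6083; D_Mac = 5.27964 half-year periods = 2.63982 yrs; D_mod = 2.51292 yrs.
DV01 ≈ 2.51292 × 2,045.6083 × 0.0001 = 0.514045.

R$0.51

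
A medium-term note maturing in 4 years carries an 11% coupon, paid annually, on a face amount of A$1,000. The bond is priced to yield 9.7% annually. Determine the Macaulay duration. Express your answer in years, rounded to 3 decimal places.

Periodic yield y = 0.097. Discount each cash flow and weight by its year:
  t   CF        PV=CF/(1+0.097)^t    t·PV
  1       110.00       100.2735       100.2735
  2       110.00        91.4070       182.8140
  3       110.00        83.3245       249.9735
  4     1,110.00       766.4723     3,065.8892
  Σ                  1,041.4773     3,598.9502
Price P = Σ PV = 1,041.4773.
Macaulay duration = Σ(t·PV) / P = 3,598.9502 / 1,041.4773 = 3.45562 years.

3.456 years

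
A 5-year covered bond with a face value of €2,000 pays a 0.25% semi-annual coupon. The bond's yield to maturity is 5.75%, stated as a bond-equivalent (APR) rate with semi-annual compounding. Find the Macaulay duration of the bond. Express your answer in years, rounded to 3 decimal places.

Periodic yield y = 0.02875. Discount each cash flow and weight by its period:
  t   CF        PV=CF/(1+0.02875)^t    t·PV
  1         2.50         2.4301         2.4301
  2         2.50         2.3622         4.7244
  3         2.50         2.2962         6.8886
  4         2.50         2.2320         8.9281
  5         2.50         2.1697        10.8483
  6         2.50         2.1090        12.6541
  7         2.50         2.0501        14.3506
  8         2.50         1.9928        15.9423
  9         2.50         1.9371        17.4339
  10    2,002.50     1,508.2525    15,082.5246
  Σ                  1,527.8317    15,176.7251
Price P = Σ PV = 1,527.8317.
Macaulay duration = Σ(t·PV) / P = 15,176.7251 / 1,527.8317 = 9.93351 half-year periods.
In years: 9.93351 / 2 = 4.96675 years.

4.967 years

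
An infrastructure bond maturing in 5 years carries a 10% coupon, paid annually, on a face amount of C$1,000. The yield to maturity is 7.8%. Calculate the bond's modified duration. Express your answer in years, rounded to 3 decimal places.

Periodic yield y = 0.078. First find Macaulay duration:
  t   CF        PV=CF/(1+0.078)^t    t·PV
  1       100.00        92.7644        92.7644
  2       100.00        86.0523       172.1046
  3       100.00        79.8259       239.4776
  4       100.00        74.0500       296.1999
  5     1,100.00       755.6121     3,778.0603
  Σ                  1,088.3046     4,578.6068
P = 1,088.3046; Macaulay duration = 4,578.6068 / 1,088.3046 = 4.20710 years.
Modified duration = D_Mac / (1 + y) = 4.20710 / 1.078 = 3.90269 years.

3.903 years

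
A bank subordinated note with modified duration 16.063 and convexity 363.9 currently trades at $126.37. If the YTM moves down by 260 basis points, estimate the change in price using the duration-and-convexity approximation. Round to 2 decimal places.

+$68.32

Duration effect: -D_mod·Δy = -16.063 × (-0.026) = +0.417638
Convexity effect: ½·C·(Δy)² = 0.5 × 363.9 × (-0.026)² = +0.1229982
ΔP/P ≈ +0.417638 + 0.1229982 = +0.5406362
ΔP ≈ 126.37 × (+0.5406362) = +68.320196594.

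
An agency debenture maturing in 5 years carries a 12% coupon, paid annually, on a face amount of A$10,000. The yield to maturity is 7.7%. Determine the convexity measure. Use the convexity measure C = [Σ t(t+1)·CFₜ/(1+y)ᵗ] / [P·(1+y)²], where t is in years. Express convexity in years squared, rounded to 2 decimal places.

19.82

With y = 0.077:
  t   CF        PV=CF/(1+0.077)^t    t·PV        t(t+1)·PV
  1     1,200.00     1,114.2061     1,114.2061       2,228.4123
  2     1,200.00     1,034.5461     2,069.0922       6,207.2765
  3     1,200.00       960.5813     2,881.7440      11,526.9758
  4     1,200.00       891.9047     3,567.6186      17,838.0932
  5    11,200.00     7,729.2883    38,646.4415     231,878.6488
  Σ                 11,730.5265    48,279.1023     269,679.4065
P = 11,730.5265.
Convexity = Σ t(t+1)·PV / [P·(1+y)²] = 269,679.4065 / (11,730.5265 × 1.159929) = 19.81978.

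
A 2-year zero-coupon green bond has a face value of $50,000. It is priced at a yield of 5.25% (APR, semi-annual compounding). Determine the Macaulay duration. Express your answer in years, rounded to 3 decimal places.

2.000 years

A zero-coupon bond has a single cash flow at maturity, so its Macaulay duration equals its maturity: 2 years.
(Equivalently: 4 semi-annual periods ÷ 2 = 2 years.)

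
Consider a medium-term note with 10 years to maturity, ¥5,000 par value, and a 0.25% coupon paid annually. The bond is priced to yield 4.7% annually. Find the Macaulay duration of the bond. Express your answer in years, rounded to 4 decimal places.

9.8533 years

Periodic yield y = 0.047. Discount each cash flow and weight by its year:
  t   CF        PV=CF/(1+0.047)^t    t·PV
  1        12.50        11.9389        11.9389
  2        12.50        11.4029        22.8059
  3        12.50        10.8911        32.6732
  4        12.50        10.4022        41.6086
  5        12.50         9.9352        49.6760
  6        12.50         9.4892        56.9352
  7        12.50         9.0632        63.4426
  8        12.50         8.6564        69.2511
  9        12.50         8.2678        74.4102
  10    5,012.50     3,166.5589    31,665.5889
  Σ                  3,256.6057    32,088.3305
Price P = Σ PV = 3,256.6057.
Macaulay duration = Σ(t·PV) / P = 32,088.3305 / 3,256.6057 = 9.85331 years.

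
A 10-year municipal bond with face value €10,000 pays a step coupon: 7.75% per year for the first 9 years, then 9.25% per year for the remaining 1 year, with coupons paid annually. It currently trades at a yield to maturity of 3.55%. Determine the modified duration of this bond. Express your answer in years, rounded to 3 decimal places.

7.470 years

Periodic yield y = 0.0355. First find Macaulay duration:
  t   CF        PV=CF/(1+0.0355)^t    t·PV
  1       775.00       748.4307       748.4307
  2       775.00       722.7723     1,445.5446
  3       775.00       697.9935     2,093.9806
  4       775.00       674.0642     2,696.2570
  5       775.00       650.9553     3,254.7766
  6       775.00       628.6387     3,771.8319
  7       775.00       607.0871     4,249.6095
  8       775.00       586.2743     4,690.1946
  9       775.00       566.1751     5,095.5760
  10   10,925.00     7,707.6221    77,076.2210
  Σ                 13,590.0134   105,122.4225
P = 13,590.0134; Macaulay duration = 105,122.4225 / 13,590.0134 = 7.73527 years.
Modified duration = D_Mac / (1 + y) = 7.73527 / 1.0355 = 7.47008 years.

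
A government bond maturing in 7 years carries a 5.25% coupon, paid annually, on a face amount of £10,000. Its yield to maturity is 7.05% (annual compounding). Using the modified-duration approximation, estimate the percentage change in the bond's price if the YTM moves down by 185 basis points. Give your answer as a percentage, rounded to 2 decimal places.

+10.33%

Periodic yield y = 0.0705. Modified duration first:
  t   CF        PV=CF/(1+0.0705)^t    t·PV
  1       525.00       490.4250       490.4250
  2       525.00       458.1271       916.2542
  3       525.00       427.9562     1,283.8685
  4       525.00       399.7722     1,599.0889
  5       525.00       373.4444     1,867.2220
  6       525.00       348.8504     2,093.1026
  7    10,525.00     6,533.0413    45,731.2890
  Σ                  9,031.6166    53,981.2502
P = 9,031.6166; D_Mac = 5.97692 yrs; D_mod = 5.97692/(1+0.0705) = 5.58330 yrs.
ΔP/P ≈ -D_mod · Δy = -5.58330 × (-0.0185) = +0.103291 = +10.3291%.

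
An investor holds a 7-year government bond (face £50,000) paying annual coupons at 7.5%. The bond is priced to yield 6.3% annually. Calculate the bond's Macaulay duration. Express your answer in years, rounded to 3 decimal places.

Periodic yield y = 0.063. Discount each cash flow and weight by its year:
  t   CF        PV=CF/(1+0.063)^t    t·PV
  1     3,750.00     3,527.7516     3,527.7516
  2     3,750.00     3,318.6751     6,637.3502
  3     3,750.00     3,121.9898     9,365.9693
  4     3,750.00     2,936.9612    11,747.8448
  5     3,750.00     2,762.8986    13,814.4930
  6     3,750.00     2,599.1520    15,594.9121
  7    53,750.00    35,046.5778   245,326.0447
  Σ                 53,314.0061   306,014.3657
Price P = Σ PV = 53,314.0061.
Macaulay duration = Σ(t·PV) / P = 306,014.3657 / 53,314.0061 = 5.73985 years.

5.740 years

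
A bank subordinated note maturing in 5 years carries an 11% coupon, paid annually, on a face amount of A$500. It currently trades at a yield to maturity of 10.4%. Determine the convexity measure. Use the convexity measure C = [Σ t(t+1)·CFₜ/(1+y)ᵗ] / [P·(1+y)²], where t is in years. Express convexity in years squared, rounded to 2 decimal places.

18.86

With y = 0.104:
  t   CF        PV=CF/(1+0.104)^t    t·PV        t(t+1)·PV
  1        55.00        49.8188        49.8188          99.6377
  2        55.00        45.1258        90.2515         270.7546
  3        55.00        40.8748       122.6244         490.4974
  4        55.00        37.0243       148.0970         740.4852
  5       555.00       338.4135     1,692.0673      10,152.4035
  Σ                    511.2571     2,102.8590      11,753.7784
P = 511.2571.
Convexity = Σ t(t+1)·PV / [P·(1+y)²] = 11,753.7784 / (511.2571 × 1.218816) = 18.86253.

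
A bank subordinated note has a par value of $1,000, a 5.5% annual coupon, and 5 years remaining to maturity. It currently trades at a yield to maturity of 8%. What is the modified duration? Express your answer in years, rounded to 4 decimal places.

4.1432 years

Periodic yield y = 0.08. First find Macaulay duration:
  t   CF        PV=CF/(1+0.08)^t    t·PV
  1        55.00        50.9259        50.9259
  2        55.00        47.1536        94.3073
  3        55.00        43.6608       130.9823
  4        55.00        40.4266       161.7066
  5     1,055.00       718.0153     3,590.0764
  Σ                    900.1822     4,027.9984
P = 900.1822; Macaulay duration = 4,027.9984 / 900.1822 = 4.47465 years.
Modified duration = D_Mac / (1 + y) = 4.47465 / 1.08 = 4.14319 years.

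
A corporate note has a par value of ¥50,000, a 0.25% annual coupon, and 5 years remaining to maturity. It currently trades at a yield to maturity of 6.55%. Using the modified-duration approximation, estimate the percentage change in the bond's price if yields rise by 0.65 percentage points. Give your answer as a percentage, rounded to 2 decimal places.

-3.03%

Periodic yield y = 0.0655. Modified duration first:
  t   CF        PV=CF/(1+0.0655)^t    t·PV
  1       125.00       117.3158       117.3158
  2       125.00       110.1040       220.2080
  3       125.00       103.3355       310.0066
  4       125.00        96.9831       387.9325
  5    50,125.00    36,499.5168   182,497.5841
  Σ                 36,927.2553   183,533.0470
P = 36,927.2553; D_Mac = 4.97012 yrs; D_mod = 4.97012/(1+0.0655) = 4.66459 yrs.
ΔP/P ≈ -D_mod · Δy = -4.66459 × (+0.0065) = -0.030320 = -3.0320%.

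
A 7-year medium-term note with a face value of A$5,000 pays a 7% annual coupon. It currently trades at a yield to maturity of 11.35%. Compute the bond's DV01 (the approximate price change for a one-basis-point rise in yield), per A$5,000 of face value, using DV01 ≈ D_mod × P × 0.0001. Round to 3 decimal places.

Periodic yield y = 0.1135.
  t   CF        PV=CF/(1+0.1135)^t    t·PV
  1       350.00       314.3242       314.3242
  2       350.00       282.2849       564.5697
  3       350.00       253.5113       760.5340
  4       350.00       227.6707       910.6828
  5       350.00       204.4640     1,022.3202
  6       350.00       183.6228     1,101.7371
  7     5,350.00     2,520.7062    17,644.9435
  Σ                  3,986.5842    22,319.1116
P = 3,986.5842; D_Mac = 5.59856 yrs; D_mod = 5.02789 yrs.
DV01 ≈ 5.02789 × 3,986.5842 × 0.0001 = 2.004411.

A$2.004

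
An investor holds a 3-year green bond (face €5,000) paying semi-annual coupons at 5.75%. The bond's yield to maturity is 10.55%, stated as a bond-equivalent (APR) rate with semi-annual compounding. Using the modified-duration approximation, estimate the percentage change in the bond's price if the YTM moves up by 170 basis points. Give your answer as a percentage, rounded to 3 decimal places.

Periodic yield y = 0.05275. Modified duration first:
  t   CF        PV=CF/(1+0.05275)^t    t·PV
  1       143.75       136.5471       136.5471
  2       143.75       129.7052       259.4104
  3       143.75       123.2061       369.6182
  4       143.75       117.0326       468.1304
  5       143.75       111.1685       555.8423
  6     5,143.75     3,778.5777    22,671.4659
  Σ                  4,396.2371    24,461.0144
P = 4,396.2371; D_Mac = 5.56408 half-year periods = 2.78204 yrs; D_mod = 2.78204/(1+0.05275) = 2.64264 yrs.
ΔP/P ≈ -D_mod · Δy = -2.64264 × (+0.017) = -0.044925 = -4.4925%.

-4.492%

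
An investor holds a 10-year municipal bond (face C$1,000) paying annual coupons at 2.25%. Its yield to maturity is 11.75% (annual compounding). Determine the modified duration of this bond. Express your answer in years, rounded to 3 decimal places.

Periodic yield y = 0.1175. First find Macaulay duration:
  t   CF        PV=CF/(1+0.1175)^t    t·PV
  1        22.50        20.1342        20.1342
  2        22.50        18.0172        36.0344
  3        22.50        16.1228        48.3683
  4        22.50        14.4275        57.7102
  5        22.50        12.9106        64.5528
  6        22.50        11.5531        69.3184
  7        22.50        10.3383        72.3682
  8        22.50         9.2513        74.0103
  9        22.50         8.2786        74.5070
  10    1,022.50       336.6573     3,366.5727
  Σ                    457.6908     3,883.5766
P = 457.6908; Macaulay duration = 3,883.5766 / 457.6908 = 8.48515 years.
Modified duration = D_Mac / (1 + y) = 8.48515 / 1.1175 = 7.59298 years.

7.593 years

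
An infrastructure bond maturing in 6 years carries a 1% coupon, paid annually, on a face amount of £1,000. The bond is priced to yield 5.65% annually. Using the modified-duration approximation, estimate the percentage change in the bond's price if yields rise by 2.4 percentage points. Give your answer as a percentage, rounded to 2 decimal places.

Periodic yield y = 0.0565. Modified duration first:
  t   CF        PV=CF/(1+0.0565)^t    t·PV
  1        10.00         9.4652         9.4652
  2        10.00         8.9590        17.9181
  3        10.00         8.4799        25.4397
  4        10.00         8.0264        32.1057
  5        10.00         7.5972        37.9859
  6     1,010.00       726.2805     4,357.6828
  Σ                    768.8082     4,480.5974
P = 768.8082; D_Mac = 5.82798 yrs; D_mod = 5.82798/(1+0.0565) = 5.51631 yrs.
ΔP/P ≈ -D_mod · Δy = -5.51631 × (+0.024) = -0.132391 = -13.2391%.

-13.24%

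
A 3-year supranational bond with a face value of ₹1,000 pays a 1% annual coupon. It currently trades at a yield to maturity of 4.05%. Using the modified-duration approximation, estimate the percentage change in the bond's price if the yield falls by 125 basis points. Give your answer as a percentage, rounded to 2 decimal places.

Periodic yield y = 0.0405. Modified duration first:
  t   CF        PV=CF/(1+0.0405)^t    t·PV
  1        10.00         9.6108         9.6108
  2        10.00         9.2367        18.4734
  3     1,010.00       896.5925     2,689.7776
  Σ                    915.4400     2,717.8617
P = 915.4400; D_Mac = 2.96891 yrs; D_mod = 2.96891/(1+0.0405) = 2.85335 yrs.
ΔP/P ≈ -D_mod · Δy = -2.85335 × (-0.0125) = +0.035667 = +3.5667%.

+3.57%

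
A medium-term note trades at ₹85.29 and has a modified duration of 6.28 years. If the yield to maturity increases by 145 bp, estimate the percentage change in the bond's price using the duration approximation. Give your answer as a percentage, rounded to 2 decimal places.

Duration approximation: ΔP/P ≈ -D_mod · Δy = -6.28 × (+0.0145) = -0.091060.
As a percentage: -9.1060%.

-9.11%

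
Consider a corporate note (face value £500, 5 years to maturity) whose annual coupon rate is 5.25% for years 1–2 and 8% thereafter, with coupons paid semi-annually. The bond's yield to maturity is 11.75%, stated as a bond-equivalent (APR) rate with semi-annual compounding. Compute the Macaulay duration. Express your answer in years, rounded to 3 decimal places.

4.318 years

Periodic yield y = 0.05875. Discount each cash flow and weight by its period:
  t   CF        PV=CF/(1+0.05875)^t    t·PV
  1       13.125        12.3967        12.3967
  2       13.125        11.7088        23.4176
  3       13.125        11.0591        33.1772
  4       13.125        10.4454        41.7817
  5       20.000        15.0336        75.1680
  6       20.000        14.1994        85.1963
  7       20.000        13.4115        93.8802
  8       20.000        12.6673       101.3381
  9       20.000        11.9644       107.6792
  10     520.000       293.8117     2,938.1172
  Σ                    406.6978     3,512.1521
Price P = Σ PV = 406.6978.
Macaulay duration = Σ(t·PV) / P = 3,512.1521 / 406.6978 = 8.63578 half-year periods.
In years: 8.63578 / 2 = 4.31789 years.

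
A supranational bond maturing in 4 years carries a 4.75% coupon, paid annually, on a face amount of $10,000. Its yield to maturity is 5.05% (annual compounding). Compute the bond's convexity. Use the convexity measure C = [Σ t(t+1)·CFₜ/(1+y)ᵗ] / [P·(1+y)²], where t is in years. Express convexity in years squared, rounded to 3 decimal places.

16.526

With y = 0.0505:
  t   CF        PV=CF/(1+0.0505)^t    t·PV        t(t+1)·PV
  1       475.00       452.1656       452.1656         904.3313
  2       475.00       430.4290       860.8579       2,582.5738
  3       475.00       409.7372     1,229.2117       4,916.8469
  4    10,475.00     8,601.4131    34,405.6523     172,028.2615
  Σ                  9,893.7449    36,947.8876     180,432.0135
P = 9,893.7449.
Convexity = Σ t(t+1)·PV / [P·(1+y)²] = 180,432.0135 / (9,893.7449 × 1.103550) = 16.52573.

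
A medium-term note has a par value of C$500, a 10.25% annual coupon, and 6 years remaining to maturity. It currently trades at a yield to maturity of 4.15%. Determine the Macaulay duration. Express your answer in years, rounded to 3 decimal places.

Periodic yield y = 0.0415. Discount each cash flow and weight by its year:
  t   CF        PV=CF/(1+0.0415)^t    t·PV
  1        51.25        49.2079        49.2079
  2        51.25        47.2471        94.4942
  3        51.25        45.3645       136.0935
  4        51.25        43.5569       174.2275
  5        51.25        41.8213       209.1065
  6       551.25       431.9097     2,591.4582
  Σ                    659.1074     3,254.5878
Price P = Σ PV = 659.1074.
Macaulay duration = Σ(t·PV) / P = 3,254.5878 / 659.1074 = 4.93787 years.

4.938 years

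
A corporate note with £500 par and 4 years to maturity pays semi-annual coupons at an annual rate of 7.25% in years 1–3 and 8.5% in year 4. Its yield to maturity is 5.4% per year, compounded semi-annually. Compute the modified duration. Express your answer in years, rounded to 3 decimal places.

3.468 years

Periodic yield y = 0.027. First find Macaulay duration:
  t   CF        PV=CF/(1+0.027)^t    t·PV
  1       18.125        17.6485        17.6485
  2       18.125        17.1845        34.3690
  3       18.125        16.7327        50.1982
  4       18.125        16.2928        65.1713
  5       18.125        15.8645        79.3224
  6       18.125        15.4474        92.6844
  7       21.250        17.6346       123.4423
  8      521.250       421.1943     3,369.5547
  Σ                    537.9994     3,832.3907
P = 537.9994; Macaulay duration = 3,832.3907 / 537.9994 = 7.12341 half-year periods = 3.56171 years.
Modified duration = D_Mac / (1 + y) = 3.56171 / 1.027 = 3.46807 years.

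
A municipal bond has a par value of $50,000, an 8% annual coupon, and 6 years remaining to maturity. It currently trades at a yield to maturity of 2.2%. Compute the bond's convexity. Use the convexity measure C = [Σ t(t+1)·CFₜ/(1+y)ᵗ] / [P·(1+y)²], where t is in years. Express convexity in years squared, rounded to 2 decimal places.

With y = 0.022:
  t   CF        PV=CF/(1+0.022)^t    t·PV        t(t+1)·PV
  1     4,000.00     3,913.8943     3,913.8943       7,827.7886
  2     4,000.00     3,829.6422     7,659.2844      22,977.8532
  3     4,000.00     3,747.2037    11,241.6111      44,966.4446
  4     4,000.00     3,666.5398    14,666.1594      73,330.7968
  5     4,000.00     3,587.6124    17,938.0618     107,628.3710
  6    54,000.00    47,390.1829   284,341.0975   1,990,387.6827
  Σ                 66,135.0754   339,760.1086   2,247,118.9368
P = 66,135.0754.
Convexity = Σ t(t+1)·PV / [P·(1+y)²] = 2,247,118.9368 / (66,135.0754 × 1.044484) = 32.53063.

32.53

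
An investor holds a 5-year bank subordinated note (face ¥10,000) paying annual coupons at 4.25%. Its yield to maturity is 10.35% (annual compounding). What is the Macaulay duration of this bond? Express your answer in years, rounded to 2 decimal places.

Periodic yield y = 0.1035. Discount each cash flow and weight by its year:
  t   CF        PV=CF/(1+0.1035)^t    t·PV
  1       425.00       385.1382       385.1382
  2       425.00       349.0151       698.0303
  3       425.00       316.2801       948.8404
  4       425.00       286.6154     1,146.4618
  5    10,425.00     6,371.0993    31,855.4967
  Σ                  7,708.1482    35,033.9673
Price P = Σ PV = 7,708.1482.
Macaulay duration = Σ(t·PV) / P = 35,033.9673 / 7,708.1482 = 4.54506 years.

4.55 years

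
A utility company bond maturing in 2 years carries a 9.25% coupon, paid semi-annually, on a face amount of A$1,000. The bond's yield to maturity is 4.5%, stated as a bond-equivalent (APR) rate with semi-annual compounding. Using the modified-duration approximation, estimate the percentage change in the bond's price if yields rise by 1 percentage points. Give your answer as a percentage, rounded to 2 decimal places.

-1.84%

Periodic yield y = 0.0225. Modified duration first:
  t   CF        PV=CF/(1+0.0225)^t    t·PV
  1        46.25        45.2323        45.2323
  2        46.25        44.2369        88.4739
  3        46.25        43.2635       129.7905
  4     1,046.25       957.1548     3,828.6194
  Σ                  1,089.8876     4,092.1161
P = 1,089.8876; D_Mac = 3.75462 half-year periods = 1.87731 yrs; D_mod = 1.87731/(1+0.0225) = 1.83600 yrs.
ΔP/P ≈ -D_mod · Δy = -1.83600 × (+0.01) = -0.018360 = -1.8360%.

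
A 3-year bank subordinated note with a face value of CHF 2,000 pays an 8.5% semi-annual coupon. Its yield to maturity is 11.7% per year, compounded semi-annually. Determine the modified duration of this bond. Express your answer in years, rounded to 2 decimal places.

Periodic yield y = 0.0585. First find Macaulay duration:
  t   CF        PV=CF/(1+0.0585)^t    t·PV
  1        85.00        80.3023        80.3023
  2        85.00        75.8643       151.7285
  3        85.00        71.6715       215.0144
  4        85.00        67.7104       270.8417
  5        85.00        63.9683       319.8414
  6     2,085.00     1,482.3846     8,894.3074
  Σ                  1,841.9013     9,932.0357
P = 1,841.9013; Macaulay duration = 9,932.0357 / 1,841.9013 = 5.39227 half-year periods = 2.69614 years.
Modified duration = D_Mac / (1 + y) = 2.69614 / 1.0585 = 2.54713 years.

2.55 years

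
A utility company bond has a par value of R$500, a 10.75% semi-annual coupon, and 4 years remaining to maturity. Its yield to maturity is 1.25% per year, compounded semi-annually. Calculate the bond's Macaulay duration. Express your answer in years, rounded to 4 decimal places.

3.4607 years

Periodic yield y = 0.00625. Discount each cash flow and weight by its period:
  t   CF        PV=CF/(1+0.00625)^t    t·PV
  1       26.875        26.7081        26.7081
  2       26.875        26.5422        53.0844
  3       26.875        26.3773        79.1320
  4       26.875        26.2135       104.8540
  5       26.875        26.0507       130.2534
  6       26.875        25.8889       155.3332
  7       26.875        25.7281       180.0965
  8      526.875       501.2570     4,010.0559
  Σ                    684.7657     4,739.5175
Price P = Σ PV = 684.7657.
Macaulay duration = Σ(t·PV) / P = 4,739.5175 / 684.7657 = 6.92137 half-year periods.
In years: 6.92137 / 2 = 3.46069 years.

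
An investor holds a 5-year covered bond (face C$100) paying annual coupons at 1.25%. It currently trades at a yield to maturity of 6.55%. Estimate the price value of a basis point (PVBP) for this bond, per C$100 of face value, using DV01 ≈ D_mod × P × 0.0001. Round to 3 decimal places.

Periodic yield y = 0.0655.
  t   CF        PV=CF/(1+0.0655)^t    t·PV
  1         1.25         1.1732         1.1732
  2         1.25         1.1010         2.2021
  3         1.25         1.0334         3.1001
  4         1.25         0.9698         3.8793
  5       101.25        73.7272       368.6360
  Σ                     78.0046       378.9906
P = 78.0046; D_Mac = 4.85857 yrs; D_mod = 4.55990 yrs.
DV01 ≈ 4.55990 × 78.0046 × 0.0001 = 0.035569.

C$0.036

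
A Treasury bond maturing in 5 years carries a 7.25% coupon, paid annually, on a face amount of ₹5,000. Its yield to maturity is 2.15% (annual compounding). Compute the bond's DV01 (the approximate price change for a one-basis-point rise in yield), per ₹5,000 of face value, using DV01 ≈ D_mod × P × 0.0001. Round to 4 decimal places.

Periodic yield y = 0.0215.
  t   CF        PV=CF/(1+0.0215)^t    t·PV
  1       362.50       354.8703       354.8703
  2       362.50       347.4012       694.8023
  3       362.50       340.0892     1,020.2677
  4       362.50       332.9312     1,331.7249
  5     5,362.50     4,821.4254    24,107.1269
  Σ                  6,196.7173    27,508.7922
P = 6,196.7173; D_Mac = 4.43925 yrs; D_mod = 4.34582 yrs.
DV01 ≈ 4.34582 × 6,196.7173 × 0.0001 = 2.692980.

₹2.6930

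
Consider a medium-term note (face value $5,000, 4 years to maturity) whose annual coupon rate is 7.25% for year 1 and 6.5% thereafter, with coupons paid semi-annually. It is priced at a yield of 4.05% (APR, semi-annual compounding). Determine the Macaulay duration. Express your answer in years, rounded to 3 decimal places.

Periodic yield y = 0.02025. Discount each cash flow and weight by its period:
  t   CF        PV=CF/(1+0.02025)^t    t·PV
  1       181.25       177.6525       177.6525
  2       181.25       174.1265       348.2530
  3       162.50       153.0148       459.0445
  4       162.50       149.9778       599.9112
  5       162.50       147.0010       735.0051
  6       162.50       144.0833       864.5000
  7       162.50       141.2236       988.5649
  8     5,162.50     4,397.5141    35,180.1125
  Σ                  5,484.5936    39,353.0437
Price P = Σ PV = 5,484.5936.
Macaulay duration = Σ(t·PV) / P = 39,353.0437 / 5,484.5936 = 7.17520 half-year periods.
In years: 7.17520 / 2 = 3.58760 years.

3.588 years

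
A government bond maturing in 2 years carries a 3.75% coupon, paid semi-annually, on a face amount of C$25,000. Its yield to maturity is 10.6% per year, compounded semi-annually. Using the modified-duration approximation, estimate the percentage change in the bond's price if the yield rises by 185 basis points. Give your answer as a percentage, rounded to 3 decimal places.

Periodic yield y = 0.053. Modified duration first:
  t   CF        PV=CF/(1+0.053)^t    t·PV
  1       468.75       445.1567       445.1567
  2       468.75       422.7509       845.5018
  3       468.75       401.4728     1,204.4185
  4    25,468.75    20,715.4392    82,861.7568
  Σ                 21,984.8196    85,356.8338
P = 21,984.8196; D_Mac = 3.88254 half-year periods = 1.94127 yrs; D_mod = 1.94127/(1+0.053) = 1.84356 yrs.
ΔP/P ≈ -D_mod · Δy = -1.84356 × (+0.0185) = -0.034106 = -3.4106%.

-3.411%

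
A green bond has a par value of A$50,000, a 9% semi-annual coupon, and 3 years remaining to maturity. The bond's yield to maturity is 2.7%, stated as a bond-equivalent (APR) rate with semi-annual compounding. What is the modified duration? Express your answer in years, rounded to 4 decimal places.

Periodic yield y = 0.0135. First find Macaulay duration:
  t   CF        PV=CF/(1+0.0135)^t    t·PV
  1     2,250.00     2,220.0296     2,220.0296
  2     2,250.00     2,190.4584     4,380.9168
  3     2,250.00     2,161.2811     6,483.8434
  4     2,250.00     2,132.4925     8,529.9699
  5     2,250.00     2,104.0873    10,520.4365
  6    52,250.00    48,210.7377   289,264.4260
  Σ                 59,019.0866   321,399.6221
P = 59,019.0866; Macaulay duration = 321,399.6221 / 59,019.0866 = 5.44569 half-year periods = 2.72284 years.
Modified duration = D_Mac / (1 + y) = 2.72284 / 1.0135 = 2.68658 years.

2.6866 years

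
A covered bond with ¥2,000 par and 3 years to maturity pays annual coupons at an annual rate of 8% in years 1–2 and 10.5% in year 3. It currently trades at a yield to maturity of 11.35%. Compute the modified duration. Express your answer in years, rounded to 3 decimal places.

2.495 years

Periodic yield y = 0.1135. First find Macaulay duration:
  t   CF        PV=CF/(1+0.1135)^t    t·PV
  1       160.00       143.6911       143.6911
  2       160.00       129.0445       258.0890
  3     2,210.00     1,600.7430     4,802.2290
  Σ                  1,873.4786     5,204.0091
P = 1,873.4786; Macaulay duration = 5,204.0091 / 1,873.4786 = 2.77773 years.
Modified duration = D_Mac / (1 + y) = 2.77773 / 1.1135 = 2.49459 years.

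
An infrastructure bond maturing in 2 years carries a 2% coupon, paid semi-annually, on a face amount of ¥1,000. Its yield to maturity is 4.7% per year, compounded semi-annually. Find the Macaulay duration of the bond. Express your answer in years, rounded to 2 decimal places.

1.97 years

Periodic yield y = 0.0235. Discount each cash flow and weight by its period:
  t   CF        PV=CF/(1+0.0235)^t    t·PV
  1        10.00         9.7704         9.7704
  2        10.00         9.5461        19.0921
  3        10.00         9.3269        27.9806
  4     1,010.00       920.3860     3,681.5438
  Σ                    949.0293     3,738.3870
Price P = Σ PV = 949.0293.
Macaulay duration = Σ(t·PV) / P = 3,738.3870 / 949.0293 = 3.93917 half-year periods.
In years: 3.93917 / 2 = 1.96958 years.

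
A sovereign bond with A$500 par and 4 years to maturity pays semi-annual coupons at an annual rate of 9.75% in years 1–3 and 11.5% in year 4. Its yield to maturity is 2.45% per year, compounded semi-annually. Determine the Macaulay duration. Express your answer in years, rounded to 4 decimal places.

3.4877 years

Periodic yield y = 0.01225. Discount each cash flow and weight by its period:
  t   CF        PV=CF/(1+0.01225)^t    t·PV
  1       24.375        24.0800        24.0800
  2       24.375        23.7886        47.5772
  3       24.375        23.5007        70.5022
  4       24.375        23.2163        92.8653
  5       24.375        22.9354       114.6768
  6       24.375        22.6578       135.9469
  7       28.750        26.4012       184.8083
  8      528.750       479.6761     3,837.4089
  Σ                    646.2562     4,507.8656
Price P = Σ PV = 646.2562.
Macaulay duration = Σ(t·PV) / P = 4,507.8656 / 646.2562 = 6.97535 half-year periods.
In years: 6.97535 / 2 = 3.48768 years.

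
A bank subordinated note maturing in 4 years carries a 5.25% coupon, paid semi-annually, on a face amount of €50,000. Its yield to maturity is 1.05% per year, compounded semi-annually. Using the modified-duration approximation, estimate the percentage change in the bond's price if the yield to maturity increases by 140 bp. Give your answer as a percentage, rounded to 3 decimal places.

-5.138%

Periodic yield y = 0.00525. Modified duration first:
  t   CF        PV=CF/(1+0.00525)^t    t·PV
  1     1,312.50     1,305.6454     1,305.6454
  2     1,312.50     1,298.8265     2,597.6530
  3     1,312.50     1,292.0433     3,876.1299
  4     1,312.50     1,285.2955     5,141.1820
  5     1,312.50     1,278.5829     6,392.9147
  6     1,312.50     1,271.9054     7,631.4326
  7     1,312.50     1,265.2628     8,856.8396
  8    51,312.50    49,207.4115   393,659.2922
  Σ                 58,204.9734   429,461.0893
P = 58,204.9734; D_Mac = 7.37843 half-year periods = 3.68921 yrs; D_mod = 3.68921/(1+0.00525) = 3.66995 yrs.
ΔP/P ≈ -D_mod · Δy = -3.66995 × (+0.014) = -0.051379 = -5.1379%.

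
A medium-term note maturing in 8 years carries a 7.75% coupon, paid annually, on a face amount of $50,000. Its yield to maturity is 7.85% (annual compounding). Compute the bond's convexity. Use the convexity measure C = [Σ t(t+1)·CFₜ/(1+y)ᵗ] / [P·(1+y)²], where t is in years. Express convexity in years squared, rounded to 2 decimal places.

With y = 0.0785:
  t   CF        PV=CF/(1+0.0785)^t    t·PV        t(t+1)·PV
  1     3,875.00     3,592.9532     3,592.9532       7,185.9064
  2     3,875.00     3,331.4355     6,662.8710      19,988.6129
  3     3,875.00     3,088.9527     9,266.8581      37,067.4324
  4     3,875.00     2,864.1193    11,456.4773      57,282.3867
  5     3,875.00     2,655.6508    13,278.2538      79,669.5225
  6     3,875.00     2,462.3558    14,774.1349     103,418.9444
  7     3,875.00     2,283.1301    15,981.9107     127,855.2859
  8    53,875.00    29,432.4278   235,459.4226   2,119,134.8032
  Σ                 49,711.0252   310,472.8816   2,551,602.8945
P = 49,711.0252.
Convexity = Σ t(t+1)·PV / [P·(1+y)²] = 2,551,602.8945 / (49,711.0252 × 1.163162) = 44.12859.

44.13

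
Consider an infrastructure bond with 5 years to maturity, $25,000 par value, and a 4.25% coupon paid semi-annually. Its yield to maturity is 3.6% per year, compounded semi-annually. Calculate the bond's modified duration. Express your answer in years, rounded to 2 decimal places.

Periodic yield y = 0.018. First find Macaulay duration:
  t   CF        PV=CF/(1+0.018)^t    t·PV
  1       531.25       521.8566       521.8566
  2       531.25       512.6293     1,025.2585
  3       531.25       503.5651     1,510.6953
  4       531.25       494.6612     1,978.6447
  5       531.25       485.9147     2,429.5736
  6       531.25       477.3229     2,863.9374
  7       531.25       468.8830     3,282.1811
  8       531.25       460.5923     3,684.7388
  9       531.25       452.4483     4,072.0345
  10   25,531.25    21,359.6582   213,596.5817
  Σ                 25,737.5315   234,965.5022
P = 25,737.5315; Macaulay duration = 234,965.5022 / 25,737.5315 = 9.12929 half-year periods = 4.56465 years.
Modified duration = D_Mac / (1 + y) = 4.56465 / 1.018 = 4.48394 years.

4.48 years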